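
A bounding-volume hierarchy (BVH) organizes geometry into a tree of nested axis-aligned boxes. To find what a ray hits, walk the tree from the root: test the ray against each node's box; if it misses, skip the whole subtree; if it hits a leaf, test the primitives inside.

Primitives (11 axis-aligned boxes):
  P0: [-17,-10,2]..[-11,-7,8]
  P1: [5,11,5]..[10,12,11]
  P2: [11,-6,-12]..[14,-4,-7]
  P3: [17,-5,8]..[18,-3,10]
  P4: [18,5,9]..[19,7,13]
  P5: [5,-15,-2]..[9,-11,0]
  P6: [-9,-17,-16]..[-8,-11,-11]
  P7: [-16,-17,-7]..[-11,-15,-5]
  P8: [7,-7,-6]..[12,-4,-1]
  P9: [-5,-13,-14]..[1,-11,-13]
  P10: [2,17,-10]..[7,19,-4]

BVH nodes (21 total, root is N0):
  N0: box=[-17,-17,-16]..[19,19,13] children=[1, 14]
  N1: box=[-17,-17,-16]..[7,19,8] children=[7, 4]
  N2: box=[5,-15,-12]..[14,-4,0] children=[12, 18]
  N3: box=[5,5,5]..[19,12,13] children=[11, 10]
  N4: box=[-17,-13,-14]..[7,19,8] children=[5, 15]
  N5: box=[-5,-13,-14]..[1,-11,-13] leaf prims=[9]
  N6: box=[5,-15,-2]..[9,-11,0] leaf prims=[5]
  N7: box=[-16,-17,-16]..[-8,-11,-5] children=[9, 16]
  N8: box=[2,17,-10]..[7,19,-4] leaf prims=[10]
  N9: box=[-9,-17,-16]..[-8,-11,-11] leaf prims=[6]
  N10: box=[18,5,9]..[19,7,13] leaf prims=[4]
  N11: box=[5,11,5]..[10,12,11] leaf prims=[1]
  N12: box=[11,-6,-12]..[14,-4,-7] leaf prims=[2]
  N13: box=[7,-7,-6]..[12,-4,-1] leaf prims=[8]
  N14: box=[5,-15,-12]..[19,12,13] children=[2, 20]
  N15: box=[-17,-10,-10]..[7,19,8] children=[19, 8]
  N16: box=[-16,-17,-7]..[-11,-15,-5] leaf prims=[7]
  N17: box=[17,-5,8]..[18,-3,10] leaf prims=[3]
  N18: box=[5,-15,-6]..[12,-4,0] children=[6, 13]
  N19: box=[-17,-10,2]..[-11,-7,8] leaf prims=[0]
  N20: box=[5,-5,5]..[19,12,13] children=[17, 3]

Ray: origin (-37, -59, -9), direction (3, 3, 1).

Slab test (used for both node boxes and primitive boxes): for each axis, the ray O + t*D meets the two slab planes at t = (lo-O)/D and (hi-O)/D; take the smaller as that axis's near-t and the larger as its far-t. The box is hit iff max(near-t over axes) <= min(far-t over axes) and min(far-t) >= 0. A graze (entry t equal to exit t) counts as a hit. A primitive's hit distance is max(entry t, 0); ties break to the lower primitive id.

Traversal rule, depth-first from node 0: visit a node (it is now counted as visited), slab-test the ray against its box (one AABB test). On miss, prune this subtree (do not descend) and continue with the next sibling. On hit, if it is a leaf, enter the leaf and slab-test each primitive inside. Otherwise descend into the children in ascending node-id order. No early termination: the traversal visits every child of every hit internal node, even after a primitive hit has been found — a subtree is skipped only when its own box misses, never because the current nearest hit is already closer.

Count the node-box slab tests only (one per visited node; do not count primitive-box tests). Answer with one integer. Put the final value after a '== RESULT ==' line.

Walk:
N0 x:[20/3,56/3] y:[14,26] z:[-7,22] -> hit [14,56/3], descend [1, 14]
  N1 x:[20/3,44/3] y:[14,26] z:[-7,17] -> hit [14,44/3], descend [4, 7]
    N4 x:[20/3,44/3] y:[46/3,26] z:[-5,17] -> miss, prune
    N7 x:[7,29/3] y:[14,16] z:[-7,4] -> miss, prune
  N14 x:[14,56/3] y:[44/3,71/3] z:[-3,22] -> hit [44/3,56/3], descend [2, 20]
    N2 x:[14,17] y:[44/3,55/3] z:[-3,9] -> miss, prune
    N20 x:[14,56/3] y:[18,71/3] z:[14,22] -> hit [18,56/3], descend [3, 17]
      N3 x:[14,56/3] y:[64/3,71/3] z:[14,22] -> miss, prune
      N17 x:[18,55/3] y:[18,56/3] z:[17,19] -> hit [18,55/3] leaf, test {P3@t=18}

9 AABB tests over nodes [0, 1, 4, 7, 14, 2, 20, 3, 17]; 1 leaf entered; closest P3.

== RESULT ==
9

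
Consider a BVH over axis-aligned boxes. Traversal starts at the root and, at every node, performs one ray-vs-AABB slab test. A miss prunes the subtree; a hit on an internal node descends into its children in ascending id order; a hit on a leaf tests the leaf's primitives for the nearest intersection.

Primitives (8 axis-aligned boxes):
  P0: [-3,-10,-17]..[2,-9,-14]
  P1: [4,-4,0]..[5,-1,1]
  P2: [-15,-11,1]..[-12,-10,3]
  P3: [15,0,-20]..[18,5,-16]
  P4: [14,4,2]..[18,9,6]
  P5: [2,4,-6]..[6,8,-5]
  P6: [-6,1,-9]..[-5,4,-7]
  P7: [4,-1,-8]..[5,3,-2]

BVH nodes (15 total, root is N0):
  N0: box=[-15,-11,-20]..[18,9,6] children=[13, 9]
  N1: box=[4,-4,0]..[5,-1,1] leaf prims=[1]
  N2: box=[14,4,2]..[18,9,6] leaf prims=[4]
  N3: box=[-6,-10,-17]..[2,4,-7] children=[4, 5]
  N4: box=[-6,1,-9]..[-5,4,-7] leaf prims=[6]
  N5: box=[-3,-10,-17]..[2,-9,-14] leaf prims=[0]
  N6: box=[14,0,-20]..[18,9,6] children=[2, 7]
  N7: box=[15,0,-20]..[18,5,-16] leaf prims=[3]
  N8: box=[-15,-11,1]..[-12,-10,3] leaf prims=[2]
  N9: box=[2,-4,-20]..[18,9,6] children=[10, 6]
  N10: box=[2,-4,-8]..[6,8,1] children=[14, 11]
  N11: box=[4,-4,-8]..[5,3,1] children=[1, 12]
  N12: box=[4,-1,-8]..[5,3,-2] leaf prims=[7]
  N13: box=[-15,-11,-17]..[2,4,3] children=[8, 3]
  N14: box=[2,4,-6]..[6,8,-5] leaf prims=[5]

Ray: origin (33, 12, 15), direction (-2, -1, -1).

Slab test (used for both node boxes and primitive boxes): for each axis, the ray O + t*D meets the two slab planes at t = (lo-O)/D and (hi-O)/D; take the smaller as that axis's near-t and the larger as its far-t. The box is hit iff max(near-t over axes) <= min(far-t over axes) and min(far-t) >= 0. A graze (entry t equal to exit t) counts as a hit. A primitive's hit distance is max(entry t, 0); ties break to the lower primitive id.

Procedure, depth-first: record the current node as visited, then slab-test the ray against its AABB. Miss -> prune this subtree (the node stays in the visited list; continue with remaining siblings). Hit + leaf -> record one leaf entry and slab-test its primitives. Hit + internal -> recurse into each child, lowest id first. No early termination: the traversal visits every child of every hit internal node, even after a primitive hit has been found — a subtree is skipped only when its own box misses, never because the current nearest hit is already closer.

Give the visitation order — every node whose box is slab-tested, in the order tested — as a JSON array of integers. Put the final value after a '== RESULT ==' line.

Traverse from the root:
N0 x:[15/2,24] y:[3,23] z:[9,35] -> hit [9,23], descend [9, 13]
  N9 x:[15/2,31/2] y:[3,16] z:[9,35] -> hit [9,31/2], descend [6, 10]
    N6 x:[15/2,19/2] y:[3,12] z:[9,35] -> hit [9,19/2], descend [2, 7]
      N2 x:[15/2,19/2] y:[3,8] z:[9,13] -> miss, prune
      N7 x:[15/2,9] y:[7,12] z:[31,35] -> miss, prune
    N10 x:[27/2,31/2] y:[4,16] z:[14,23] -> hit [14,31/2], descend [11, 14]
      N11 x:[14,29/2] y:[9,16] z:[14,23] -> hit [14,29/2], descend [1, 12]
        N1 x:[14,29/2] y:[13,16] z:[14,15] -> hit [14,29/2] leaf, test {P1@t=14}
        N12 x:[14,29/2] y:[9,13] z:[17,23] -> miss, prune
      N14 x:[27/2,31/2] y:[4,8] z:[20,21] -> miss, prune
  N13 x:[31/2,24] y:[8,23] z:[12,32] -> hit [31/2,23], descend [3, 8]
    N3 x:[31/2,39/2] y:[8,22] z:[22,32] -> miss, prune
    N8 x:[45/2,24] y:[22,23] z:[12,14] -> miss, prune

order=[0, 9, 6, 2, 7, 10, 11, 1, 12, 14, 13, 3, 8]  |boxes|=13  |leaves|=1  hit=P1

== RESULT ==
[0, 9, 6, 2, 7, 10, 11, 1, 12, 14, 13, 3, 8]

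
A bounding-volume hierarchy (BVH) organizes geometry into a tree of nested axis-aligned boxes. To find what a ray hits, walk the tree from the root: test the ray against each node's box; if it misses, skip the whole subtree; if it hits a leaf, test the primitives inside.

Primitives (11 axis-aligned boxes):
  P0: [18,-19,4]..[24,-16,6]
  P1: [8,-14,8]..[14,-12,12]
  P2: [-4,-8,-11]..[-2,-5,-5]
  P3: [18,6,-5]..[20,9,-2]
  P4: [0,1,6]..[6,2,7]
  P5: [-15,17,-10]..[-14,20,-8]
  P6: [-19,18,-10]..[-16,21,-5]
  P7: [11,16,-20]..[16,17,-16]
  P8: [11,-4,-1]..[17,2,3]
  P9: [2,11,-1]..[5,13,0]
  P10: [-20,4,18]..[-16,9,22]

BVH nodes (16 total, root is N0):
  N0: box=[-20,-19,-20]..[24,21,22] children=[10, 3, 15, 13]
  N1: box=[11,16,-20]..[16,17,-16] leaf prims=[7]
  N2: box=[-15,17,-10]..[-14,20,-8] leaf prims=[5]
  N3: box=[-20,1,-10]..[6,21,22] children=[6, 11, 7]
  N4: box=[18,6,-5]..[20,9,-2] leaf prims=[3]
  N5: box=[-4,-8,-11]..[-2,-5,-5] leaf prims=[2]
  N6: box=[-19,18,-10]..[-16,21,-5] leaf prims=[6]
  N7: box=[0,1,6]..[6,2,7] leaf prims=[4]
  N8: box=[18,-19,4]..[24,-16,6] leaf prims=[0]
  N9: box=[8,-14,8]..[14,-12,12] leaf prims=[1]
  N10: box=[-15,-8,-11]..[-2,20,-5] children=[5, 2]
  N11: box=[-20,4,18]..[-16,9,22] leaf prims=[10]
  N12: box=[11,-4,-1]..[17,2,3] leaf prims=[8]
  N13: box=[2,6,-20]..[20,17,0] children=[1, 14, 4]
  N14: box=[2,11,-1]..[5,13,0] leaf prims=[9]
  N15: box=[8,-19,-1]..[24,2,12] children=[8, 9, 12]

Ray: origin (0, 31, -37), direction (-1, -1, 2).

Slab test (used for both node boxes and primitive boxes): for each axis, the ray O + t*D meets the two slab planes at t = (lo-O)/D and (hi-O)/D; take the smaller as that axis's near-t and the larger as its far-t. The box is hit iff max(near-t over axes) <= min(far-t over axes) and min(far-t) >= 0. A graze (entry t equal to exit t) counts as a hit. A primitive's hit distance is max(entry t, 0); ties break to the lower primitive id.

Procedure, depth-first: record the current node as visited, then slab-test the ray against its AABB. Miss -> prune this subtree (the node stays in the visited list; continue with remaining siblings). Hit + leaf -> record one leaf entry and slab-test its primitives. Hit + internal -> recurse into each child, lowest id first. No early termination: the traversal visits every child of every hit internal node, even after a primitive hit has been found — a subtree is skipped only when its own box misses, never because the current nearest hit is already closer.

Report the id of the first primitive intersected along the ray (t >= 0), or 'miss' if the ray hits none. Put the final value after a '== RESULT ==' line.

Walk:
N0 x:[-24,20] y:[10,50] z:[17/2,59/2] -> hit [10,20], descend [3, 10, 13, 15]
  N3 x:[-6,20] y:[10,30] z:[27/2,59/2] -> hit [27/2,20], descend [6, 7, 11]
    N6 x:[16,19] y:[10,13] z:[27/2,16] -> miss, prune
    N7 x:[-6,0] y:[29,30] z:[43/2,22] -> miss, prune
    N11 x:[16,20] y:[22,27] z:[55/2,59/2] -> miss, prune
  N10 x:[2,15] y:[11,39] z:[13,16] -> hit [13,15], descend [2, 5]
    N2 x:[14,15] y:[11,14] z:[27/2,29/2] -> hit [14,14] leaf, test {P5@t=14}
    N5 x:[2,4] y:[36,39] z:[13,16] -> miss, prune
  N13 x:[-20,-2] y:[14,25] z:[17/2,37/2] -> miss, prune
  N15 x:[-24,-8] y:[29,50] z:[18,49/2] -> miss, prune

order=[0, 3, 6, 7, 11, 10, 2, 5, 13, 15]  |boxes|=10  |leaves|=1  hit=P5

== RESULT ==
5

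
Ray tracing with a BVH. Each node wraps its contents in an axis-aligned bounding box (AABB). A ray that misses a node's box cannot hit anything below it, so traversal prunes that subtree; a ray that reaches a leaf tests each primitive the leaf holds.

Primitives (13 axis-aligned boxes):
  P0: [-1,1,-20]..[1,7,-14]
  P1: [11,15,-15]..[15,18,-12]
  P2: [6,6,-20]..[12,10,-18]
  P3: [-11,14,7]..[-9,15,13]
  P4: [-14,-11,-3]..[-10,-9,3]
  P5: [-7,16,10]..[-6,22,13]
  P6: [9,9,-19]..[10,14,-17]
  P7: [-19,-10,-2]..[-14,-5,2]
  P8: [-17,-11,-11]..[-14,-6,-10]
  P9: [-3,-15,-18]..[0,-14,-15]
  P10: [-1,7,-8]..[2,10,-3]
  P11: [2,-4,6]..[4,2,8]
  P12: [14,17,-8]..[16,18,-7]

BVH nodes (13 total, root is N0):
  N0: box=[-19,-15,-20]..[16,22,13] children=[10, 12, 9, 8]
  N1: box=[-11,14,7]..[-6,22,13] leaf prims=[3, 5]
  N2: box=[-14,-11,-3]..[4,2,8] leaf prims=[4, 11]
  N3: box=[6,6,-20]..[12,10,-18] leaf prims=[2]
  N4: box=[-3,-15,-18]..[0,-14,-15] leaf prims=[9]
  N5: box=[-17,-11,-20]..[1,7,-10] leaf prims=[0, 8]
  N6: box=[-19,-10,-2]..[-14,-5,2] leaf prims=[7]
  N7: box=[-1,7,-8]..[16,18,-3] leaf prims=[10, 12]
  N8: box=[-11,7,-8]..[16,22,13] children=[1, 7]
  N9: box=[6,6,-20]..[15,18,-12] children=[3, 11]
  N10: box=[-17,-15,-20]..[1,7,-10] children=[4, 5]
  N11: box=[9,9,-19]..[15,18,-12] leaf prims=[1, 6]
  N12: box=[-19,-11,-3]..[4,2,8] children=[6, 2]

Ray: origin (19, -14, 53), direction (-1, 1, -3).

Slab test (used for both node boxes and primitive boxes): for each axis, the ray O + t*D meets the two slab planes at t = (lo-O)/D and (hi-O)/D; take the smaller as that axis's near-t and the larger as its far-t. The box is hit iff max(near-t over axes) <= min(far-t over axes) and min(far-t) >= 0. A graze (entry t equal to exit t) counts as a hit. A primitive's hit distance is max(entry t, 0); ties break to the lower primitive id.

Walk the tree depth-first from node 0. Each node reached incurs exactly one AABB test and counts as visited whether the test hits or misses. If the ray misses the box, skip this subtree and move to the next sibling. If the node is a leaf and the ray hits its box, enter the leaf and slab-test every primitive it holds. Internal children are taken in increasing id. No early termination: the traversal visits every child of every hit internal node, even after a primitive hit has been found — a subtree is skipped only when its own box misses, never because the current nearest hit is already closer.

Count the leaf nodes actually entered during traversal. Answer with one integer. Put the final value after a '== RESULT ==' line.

Walk:
N0 x:[3,38] y:[-1,36] z:[40/3,73/3] -> hit [40/3,73/3], descend [8, 9, 10, 12]
  N8 x:[3,30] y:[21,36] z:[40/3,61/3] -> miss, prune
  N9 x:[4,13] y:[20,32] z:[65/3,73/3] -> miss, prune
  N10 x:[18,36] y:[-1,21] z:[21,73/3] -> hit [21,21], descend [4, 5]
    N4 x:[19,22] y:[-1,0] z:[68/3,71/3] -> miss, prune
    N5 x:[18,36] y:[3,21] z:[21,73/3] -> hit [21,21] leaf, test {P0(miss), P8(miss)}
  N12 x:[15,38] y:[3,16] z:[15,56/3] -> hit [15,16], descend [2, 6]
    N2 x:[15,33] y:[3,16] z:[15,56/3] -> hit [15,16] leaf, test {P4(miss), P11@t=15}
    N6 x:[33,38] y:[4,9] z:[17,55/3] -> miss, prune

Summary -> nodes [0, 8, 9, 10, 4, 5, 12, 2, 6]; box-tests=9; leaf-entries=2; first=P11

== RESULT ==
2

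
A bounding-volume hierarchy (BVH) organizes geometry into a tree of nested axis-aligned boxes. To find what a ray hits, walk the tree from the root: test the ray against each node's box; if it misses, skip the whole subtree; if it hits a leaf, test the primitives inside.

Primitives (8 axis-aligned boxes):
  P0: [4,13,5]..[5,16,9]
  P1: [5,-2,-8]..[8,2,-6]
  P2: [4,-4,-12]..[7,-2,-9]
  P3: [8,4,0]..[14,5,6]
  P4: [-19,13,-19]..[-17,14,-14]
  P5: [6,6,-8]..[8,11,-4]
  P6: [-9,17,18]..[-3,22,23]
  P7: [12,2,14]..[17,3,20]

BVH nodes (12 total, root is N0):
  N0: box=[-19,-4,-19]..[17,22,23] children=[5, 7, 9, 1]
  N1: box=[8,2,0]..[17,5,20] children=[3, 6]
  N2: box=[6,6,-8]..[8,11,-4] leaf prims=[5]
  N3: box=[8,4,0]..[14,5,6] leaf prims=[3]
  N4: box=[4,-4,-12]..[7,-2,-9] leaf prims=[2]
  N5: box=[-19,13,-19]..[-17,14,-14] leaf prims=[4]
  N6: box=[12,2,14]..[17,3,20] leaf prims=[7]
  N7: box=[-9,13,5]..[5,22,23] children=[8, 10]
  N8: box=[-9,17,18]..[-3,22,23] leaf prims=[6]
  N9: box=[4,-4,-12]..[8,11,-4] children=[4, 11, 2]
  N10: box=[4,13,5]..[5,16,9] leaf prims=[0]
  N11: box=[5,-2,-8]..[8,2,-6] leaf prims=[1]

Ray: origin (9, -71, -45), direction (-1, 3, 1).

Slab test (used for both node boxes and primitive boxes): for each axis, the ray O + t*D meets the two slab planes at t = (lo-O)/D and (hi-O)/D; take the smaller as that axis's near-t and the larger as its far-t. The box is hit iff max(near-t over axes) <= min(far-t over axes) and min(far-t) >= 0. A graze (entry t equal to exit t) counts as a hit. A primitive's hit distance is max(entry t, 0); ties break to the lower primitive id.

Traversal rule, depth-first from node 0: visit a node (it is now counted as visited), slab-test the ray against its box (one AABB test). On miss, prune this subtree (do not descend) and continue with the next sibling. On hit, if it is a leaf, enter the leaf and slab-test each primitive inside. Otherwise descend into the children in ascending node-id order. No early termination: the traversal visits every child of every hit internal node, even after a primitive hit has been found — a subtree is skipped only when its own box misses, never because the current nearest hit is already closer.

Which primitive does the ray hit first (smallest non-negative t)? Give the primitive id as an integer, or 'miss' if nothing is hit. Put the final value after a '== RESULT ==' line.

Walk:
N0 x:[-8,28] y:[67/3,31] z:[26,68] -> hit [26,28], descend [1, 5, 7, 9]
  N1 x:[-8,1] y:[73/3,76/3] z:[45,65] -> miss, prune
  N5 x:[26,28] y:[28,85/3] z:[26,31] -> hit [28,28] leaf, test {P4@t=28}
  N7 x:[4,18] y:[28,31] z:[50,68] -> miss, prune
  N9 x:[1,5] y:[67/3,82/3] z:[33,41] -> miss, prune

order=[0, 1, 5, 7, 9]  |boxes|=5  |leaves|=1  hit=P4

== RESULT ==
4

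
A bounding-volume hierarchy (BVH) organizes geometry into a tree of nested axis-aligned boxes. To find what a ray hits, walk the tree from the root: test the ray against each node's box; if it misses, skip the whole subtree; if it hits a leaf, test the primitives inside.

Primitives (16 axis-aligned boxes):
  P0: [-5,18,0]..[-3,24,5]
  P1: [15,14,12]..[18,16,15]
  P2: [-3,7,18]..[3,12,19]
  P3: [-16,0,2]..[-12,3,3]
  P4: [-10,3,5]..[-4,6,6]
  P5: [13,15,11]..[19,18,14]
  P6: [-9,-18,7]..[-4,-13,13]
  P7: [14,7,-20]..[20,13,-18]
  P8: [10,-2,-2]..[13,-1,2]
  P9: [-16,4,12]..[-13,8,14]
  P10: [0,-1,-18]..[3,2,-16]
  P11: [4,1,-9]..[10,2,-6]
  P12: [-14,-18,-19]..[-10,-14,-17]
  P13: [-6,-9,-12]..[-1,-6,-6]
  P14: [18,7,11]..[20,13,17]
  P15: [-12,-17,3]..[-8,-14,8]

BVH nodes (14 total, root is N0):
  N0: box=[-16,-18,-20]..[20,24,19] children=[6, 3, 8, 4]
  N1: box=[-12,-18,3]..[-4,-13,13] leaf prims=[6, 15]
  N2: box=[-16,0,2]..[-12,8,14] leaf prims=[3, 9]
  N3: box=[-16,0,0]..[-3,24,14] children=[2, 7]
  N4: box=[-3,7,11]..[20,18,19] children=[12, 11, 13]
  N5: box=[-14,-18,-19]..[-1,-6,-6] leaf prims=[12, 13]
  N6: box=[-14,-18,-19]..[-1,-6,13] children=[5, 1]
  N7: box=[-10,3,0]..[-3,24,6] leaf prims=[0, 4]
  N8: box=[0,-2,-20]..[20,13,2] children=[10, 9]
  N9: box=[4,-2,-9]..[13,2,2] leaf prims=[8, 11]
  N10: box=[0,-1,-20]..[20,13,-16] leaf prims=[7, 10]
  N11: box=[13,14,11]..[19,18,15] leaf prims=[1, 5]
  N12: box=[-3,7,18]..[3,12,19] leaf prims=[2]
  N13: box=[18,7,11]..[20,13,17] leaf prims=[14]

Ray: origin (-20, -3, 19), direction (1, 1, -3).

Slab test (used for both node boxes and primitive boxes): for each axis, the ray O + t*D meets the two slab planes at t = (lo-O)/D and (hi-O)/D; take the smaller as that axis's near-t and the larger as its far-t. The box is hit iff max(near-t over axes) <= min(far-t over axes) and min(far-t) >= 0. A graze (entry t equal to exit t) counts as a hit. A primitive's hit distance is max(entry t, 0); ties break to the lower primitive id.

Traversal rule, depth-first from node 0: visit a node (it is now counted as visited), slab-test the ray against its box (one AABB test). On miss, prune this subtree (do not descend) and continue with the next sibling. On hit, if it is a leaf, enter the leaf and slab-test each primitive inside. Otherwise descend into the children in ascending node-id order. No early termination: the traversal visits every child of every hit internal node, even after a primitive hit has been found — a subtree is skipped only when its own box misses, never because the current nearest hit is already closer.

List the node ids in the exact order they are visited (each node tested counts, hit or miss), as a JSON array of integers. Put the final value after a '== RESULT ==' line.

Walk:
N0 x:[4,40] y:[-15,27] z:[0,13] -> hit [4,13], descend [3, 4, 6, 8]
  N3 x:[4,17] y:[3,27] z:[5/3,19/3] -> hit [4,19/3], descend [2, 7]
    N2 x:[4,8] y:[3,11] z:[5/3,17/3] -> hit [4,17/3] leaf, test {P3@t=16/3, P9(miss)}
    N7 x:[10,17] y:[6,27] z:[13/3,19/3] -> miss, prune
  N4 x:[17,40] y:[10,21] z:[0,8/3] -> miss, prune
  N6 x:[6,19] y:[-15,-3] z:[2,38/3] -> miss, prune
  N8 x:[20,40] y:[1,16] z:[17/3,13] -> miss, prune

7 AABB tests over nodes [0, 3, 2, 7, 4, 6, 8]; 1 leaf entered; closest P3.

== RESULT ==
[0, 3, 2, 7, 4, 6, 8]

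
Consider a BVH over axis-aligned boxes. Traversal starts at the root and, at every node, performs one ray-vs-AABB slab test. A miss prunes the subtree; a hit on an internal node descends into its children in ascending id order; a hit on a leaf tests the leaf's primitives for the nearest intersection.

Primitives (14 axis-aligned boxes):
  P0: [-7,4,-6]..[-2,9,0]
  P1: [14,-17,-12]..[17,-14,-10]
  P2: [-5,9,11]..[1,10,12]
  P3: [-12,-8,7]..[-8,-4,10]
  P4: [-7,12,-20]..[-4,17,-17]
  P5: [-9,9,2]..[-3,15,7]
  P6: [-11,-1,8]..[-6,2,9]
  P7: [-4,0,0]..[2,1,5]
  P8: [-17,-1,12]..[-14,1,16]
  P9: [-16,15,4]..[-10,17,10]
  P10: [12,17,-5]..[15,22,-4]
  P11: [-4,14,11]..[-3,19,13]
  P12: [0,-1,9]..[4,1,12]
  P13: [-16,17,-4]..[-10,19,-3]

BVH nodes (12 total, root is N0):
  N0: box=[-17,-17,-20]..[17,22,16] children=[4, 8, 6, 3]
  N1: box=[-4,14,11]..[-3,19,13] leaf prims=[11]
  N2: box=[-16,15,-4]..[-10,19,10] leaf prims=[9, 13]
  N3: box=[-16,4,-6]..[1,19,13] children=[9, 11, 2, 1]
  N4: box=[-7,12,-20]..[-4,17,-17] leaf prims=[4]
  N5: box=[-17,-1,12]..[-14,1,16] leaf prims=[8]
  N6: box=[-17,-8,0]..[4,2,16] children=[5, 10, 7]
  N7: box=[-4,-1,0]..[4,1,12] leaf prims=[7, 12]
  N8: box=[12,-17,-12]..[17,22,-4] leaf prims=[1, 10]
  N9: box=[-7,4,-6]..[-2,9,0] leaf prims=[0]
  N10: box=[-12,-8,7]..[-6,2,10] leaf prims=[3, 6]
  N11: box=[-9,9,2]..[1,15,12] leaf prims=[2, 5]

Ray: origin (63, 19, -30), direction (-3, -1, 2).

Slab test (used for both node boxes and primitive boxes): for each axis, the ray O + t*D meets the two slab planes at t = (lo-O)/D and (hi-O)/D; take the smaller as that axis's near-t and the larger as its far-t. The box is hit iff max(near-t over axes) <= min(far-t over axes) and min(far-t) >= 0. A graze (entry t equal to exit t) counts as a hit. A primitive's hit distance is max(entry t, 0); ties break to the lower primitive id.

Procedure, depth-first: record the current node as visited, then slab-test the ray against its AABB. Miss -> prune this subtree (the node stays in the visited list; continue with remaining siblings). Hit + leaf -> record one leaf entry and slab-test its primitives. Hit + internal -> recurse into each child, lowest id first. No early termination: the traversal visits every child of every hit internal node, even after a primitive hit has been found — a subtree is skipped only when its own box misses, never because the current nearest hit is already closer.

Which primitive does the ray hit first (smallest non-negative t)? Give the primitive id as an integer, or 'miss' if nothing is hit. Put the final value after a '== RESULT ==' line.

Trace the traversal:
N0 x:[46/3,80/3] y:[-3,36] z:[5,23] -> hit [46/3,23], descend [3, 4, 6, 8]
  N3 x:[62/3,79/3] y:[0,15] z:[12,43/2] -> miss, prune
  N4 x:[67/3,70/3] y:[2,7] z:[5,13/2] -> miss, prune
  N6 x:[59/3,80/3] y:[17,27] z:[15,23] -> hit [59/3,23], descend [5, 7, 10]
    N5 x:[77/3,80/3] y:[18,20] z:[21,23] -> miss, prune
    N7 x:[59/3,67/3] y:[18,20] z:[15,21] -> hit [59/3,20] leaf, test {P7(miss), P12@t=59/3}
    N10 x:[23,25] y:[17,27] z:[37/2,20] -> miss, prune
  N8 x:[46/3,17] y:[-3,36] z:[9,13] -> miss, prune

Summary -> nodes [0, 3, 4, 6, 5, 7, 10, 8]; box-tests=8; leaf-entries=1; first=P12

== RESULT ==
12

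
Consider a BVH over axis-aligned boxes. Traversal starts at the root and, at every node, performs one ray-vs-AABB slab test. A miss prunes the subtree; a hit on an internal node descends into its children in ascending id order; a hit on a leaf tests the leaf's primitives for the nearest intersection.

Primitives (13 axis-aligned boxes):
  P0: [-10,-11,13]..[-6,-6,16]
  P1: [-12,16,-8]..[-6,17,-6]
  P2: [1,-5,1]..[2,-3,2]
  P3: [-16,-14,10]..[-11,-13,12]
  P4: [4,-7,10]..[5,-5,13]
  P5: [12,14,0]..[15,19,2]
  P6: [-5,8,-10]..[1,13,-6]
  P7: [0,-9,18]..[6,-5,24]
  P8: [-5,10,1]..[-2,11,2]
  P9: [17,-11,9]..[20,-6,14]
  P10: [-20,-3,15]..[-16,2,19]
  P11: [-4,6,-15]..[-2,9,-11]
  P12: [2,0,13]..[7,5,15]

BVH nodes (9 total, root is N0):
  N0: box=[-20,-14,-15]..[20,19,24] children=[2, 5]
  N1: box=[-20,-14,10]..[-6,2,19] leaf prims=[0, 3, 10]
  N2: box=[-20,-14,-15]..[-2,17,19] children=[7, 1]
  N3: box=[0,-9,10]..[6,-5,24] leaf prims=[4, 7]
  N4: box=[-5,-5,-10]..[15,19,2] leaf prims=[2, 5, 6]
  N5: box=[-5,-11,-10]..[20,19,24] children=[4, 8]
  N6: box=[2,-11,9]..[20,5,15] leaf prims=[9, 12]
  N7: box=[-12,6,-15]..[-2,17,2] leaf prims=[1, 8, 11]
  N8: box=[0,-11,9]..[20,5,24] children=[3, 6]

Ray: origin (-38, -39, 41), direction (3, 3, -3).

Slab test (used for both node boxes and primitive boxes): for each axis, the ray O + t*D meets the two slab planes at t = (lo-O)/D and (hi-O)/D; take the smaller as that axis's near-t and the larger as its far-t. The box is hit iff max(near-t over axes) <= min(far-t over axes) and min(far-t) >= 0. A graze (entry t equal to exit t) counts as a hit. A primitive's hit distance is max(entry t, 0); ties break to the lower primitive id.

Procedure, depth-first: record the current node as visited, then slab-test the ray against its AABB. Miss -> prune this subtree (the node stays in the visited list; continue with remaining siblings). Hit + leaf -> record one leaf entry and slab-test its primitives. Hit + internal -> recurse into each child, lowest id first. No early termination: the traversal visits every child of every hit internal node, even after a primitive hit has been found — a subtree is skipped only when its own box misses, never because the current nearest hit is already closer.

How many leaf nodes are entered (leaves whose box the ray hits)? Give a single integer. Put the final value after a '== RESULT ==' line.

Trace the traversal:
N0 x:[6,58/3] y:[25/3,58/3] z:[17/3,56/3] -> hit [25/3,56/3], descend [2, 5]
  N2 x:[6,12] y:[25/3,56/3] z:[22/3,56/3] -> hit [25/3,12], descend [1, 7]
    N1 x:[6,32/3] y:[25/3,41/3] z:[22/3,31/3] -> hit [25/3,31/3] leaf, test {P0@t=28/3, P3(miss), P10(miss)}
    N7 x:[26/3,12] y:[15,56/3] z:[13,56/3] -> miss, prune
  N5 x:[11,58/3] y:[28/3,58/3] z:[17/3,17] -> hit [11,17], descend [4, 8]
    N4 x:[11,53/3] y:[34/3,58/3] z:[13,17] -> hit [13,17] leaf, test {P2(miss), P5(miss), P6(miss)}
    N8 x:[38/3,58/3] y:[28/3,44/3] z:[17/3,32/3] -> miss, prune

7 AABB tests over nodes [0, 2, 1, 7, 5, 4, 8]; 2 leaves entered; closest P0.

== RESULT ==
2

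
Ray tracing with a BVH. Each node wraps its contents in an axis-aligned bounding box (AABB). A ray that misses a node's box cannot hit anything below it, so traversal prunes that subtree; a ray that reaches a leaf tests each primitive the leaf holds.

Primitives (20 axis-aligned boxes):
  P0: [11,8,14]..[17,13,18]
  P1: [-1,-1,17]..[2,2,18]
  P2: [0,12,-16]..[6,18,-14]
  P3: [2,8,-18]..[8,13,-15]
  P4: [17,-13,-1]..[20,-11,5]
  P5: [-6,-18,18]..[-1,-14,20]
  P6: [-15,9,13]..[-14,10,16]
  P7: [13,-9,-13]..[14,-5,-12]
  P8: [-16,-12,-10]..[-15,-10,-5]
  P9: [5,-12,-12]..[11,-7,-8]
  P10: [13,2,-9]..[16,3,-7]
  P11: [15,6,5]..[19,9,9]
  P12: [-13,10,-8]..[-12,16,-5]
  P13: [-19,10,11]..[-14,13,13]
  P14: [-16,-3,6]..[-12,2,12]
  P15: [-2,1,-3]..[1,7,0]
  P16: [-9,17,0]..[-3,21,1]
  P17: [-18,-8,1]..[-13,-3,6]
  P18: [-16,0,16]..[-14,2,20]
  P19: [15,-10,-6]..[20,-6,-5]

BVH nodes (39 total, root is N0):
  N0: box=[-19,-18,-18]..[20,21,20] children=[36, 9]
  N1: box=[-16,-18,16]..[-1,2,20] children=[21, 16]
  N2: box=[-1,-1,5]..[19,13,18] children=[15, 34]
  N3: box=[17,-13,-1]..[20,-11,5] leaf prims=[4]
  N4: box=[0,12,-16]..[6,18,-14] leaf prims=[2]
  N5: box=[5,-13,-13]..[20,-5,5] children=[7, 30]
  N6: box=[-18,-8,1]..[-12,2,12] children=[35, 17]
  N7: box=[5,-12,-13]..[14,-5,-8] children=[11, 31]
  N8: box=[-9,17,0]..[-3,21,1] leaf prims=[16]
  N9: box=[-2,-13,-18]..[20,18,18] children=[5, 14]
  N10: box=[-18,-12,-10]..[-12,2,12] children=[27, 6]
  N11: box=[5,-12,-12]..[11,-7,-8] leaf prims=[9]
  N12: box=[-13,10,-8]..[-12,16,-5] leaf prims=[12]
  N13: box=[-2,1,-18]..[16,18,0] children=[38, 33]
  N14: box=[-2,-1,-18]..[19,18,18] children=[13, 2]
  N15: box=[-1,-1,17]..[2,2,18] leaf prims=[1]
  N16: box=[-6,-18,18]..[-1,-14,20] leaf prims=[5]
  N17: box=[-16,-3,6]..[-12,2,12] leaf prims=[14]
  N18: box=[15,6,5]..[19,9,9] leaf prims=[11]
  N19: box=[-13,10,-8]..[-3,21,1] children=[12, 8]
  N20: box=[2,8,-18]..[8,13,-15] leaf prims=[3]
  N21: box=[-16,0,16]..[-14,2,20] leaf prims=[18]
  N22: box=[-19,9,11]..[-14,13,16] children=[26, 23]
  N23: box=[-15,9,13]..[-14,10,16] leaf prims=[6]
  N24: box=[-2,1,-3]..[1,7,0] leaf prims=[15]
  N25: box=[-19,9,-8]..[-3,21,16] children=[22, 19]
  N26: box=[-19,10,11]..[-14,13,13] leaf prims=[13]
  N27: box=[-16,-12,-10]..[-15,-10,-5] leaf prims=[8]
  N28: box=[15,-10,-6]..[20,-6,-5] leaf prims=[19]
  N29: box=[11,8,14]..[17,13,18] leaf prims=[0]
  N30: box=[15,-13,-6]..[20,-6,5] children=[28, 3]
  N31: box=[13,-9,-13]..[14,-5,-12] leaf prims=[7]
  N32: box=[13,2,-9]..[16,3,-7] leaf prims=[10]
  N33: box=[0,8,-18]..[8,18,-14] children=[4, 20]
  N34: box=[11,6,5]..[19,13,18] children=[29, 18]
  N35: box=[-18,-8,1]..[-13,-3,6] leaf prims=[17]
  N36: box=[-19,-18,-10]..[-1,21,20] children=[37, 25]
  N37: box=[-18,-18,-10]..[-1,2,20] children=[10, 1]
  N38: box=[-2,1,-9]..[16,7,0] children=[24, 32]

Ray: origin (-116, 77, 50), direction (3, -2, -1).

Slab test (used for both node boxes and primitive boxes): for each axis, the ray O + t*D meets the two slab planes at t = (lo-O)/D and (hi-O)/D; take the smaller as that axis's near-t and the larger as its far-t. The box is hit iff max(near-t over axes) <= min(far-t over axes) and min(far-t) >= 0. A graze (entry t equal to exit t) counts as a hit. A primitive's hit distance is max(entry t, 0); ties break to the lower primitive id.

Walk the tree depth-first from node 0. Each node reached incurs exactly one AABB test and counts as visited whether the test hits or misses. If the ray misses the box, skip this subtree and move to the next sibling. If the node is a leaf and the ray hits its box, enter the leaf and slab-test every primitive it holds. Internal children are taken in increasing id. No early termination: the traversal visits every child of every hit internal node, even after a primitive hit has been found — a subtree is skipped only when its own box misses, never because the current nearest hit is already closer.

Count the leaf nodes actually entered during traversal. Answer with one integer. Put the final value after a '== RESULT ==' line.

Traverse from the root:
N0 x:[97/3,136/3] y:[28,95/2] z:[30,68] -> hit [97/3,136/3], descend [9, 36]
  N9 x:[38,136/3] y:[59/2,45] z:[32,68] -> hit [38,45], descend [5, 14]
    N5 x:[121/3,136/3] y:[41,45] z:[45,63] -> hit [45,45], descend [7, 30]
      N7 x:[121/3,130/3] y:[41,89/2] z:[58,63] -> miss, prune
      N30 x:[131/3,136/3] y:[83/2,45] z:[45,56] -> hit [45,45], descend [3, 28]
        N3 x:[133/3,136/3] y:[44,45] z:[45,51] -> hit [45,45] leaf, test {P4@t=45}
        N28 x:[131/3,136/3] y:[83/2,87/2] z:[55,56] -> miss, prune
    N14 x:[38,45] y:[59/2,39] z:[32,68] -> hit [38,39], descend [2, 13]
      N2 x:[115/3,45] y:[32,39] z:[32,45] -> hit [115/3,39], descend [15, 34]
        N15 x:[115/3,118/3] y:[75/2,39] z:[32,33] -> miss, prune
        N34 x:[127/3,45] y:[32,71/2] z:[32,45] -> miss, prune
      N13 x:[38,44] y:[59/2,38] z:[50,68] -> miss, prune
  N36 x:[97/3,115/3] y:[28,95/2] z:[30,60] -> hit [97/3,115/3], descend [25, 37]
    N25 x:[97/3,113/3] y:[28,34] z:[34,58] -> hit [34,34], descend [19, 22]
      N19 x:[103/3,113/3] y:[28,67/2] z:[49,58] -> miss, prune
      N22 x:[97/3,34] y:[32,34] z:[34,39] -> hit [34,34], descend [23, 26]
        N23 x:[101/3,34] y:[67/2,34] z:[34,37] -> hit [34,34] leaf, test {P6@t=34}
        N26 x:[97/3,34] y:[32,67/2] z:[37,39] -> miss, prune
    N37 x:[98/3,115/3] y:[75/2,95/2] z:[30,60] -> hit [75/2,115/3], descend [1, 10]
      N1 x:[100/3,115/3] y:[75/2,95/2] z:[30,34] -> miss, prune
      N10 x:[98/3,104/3] y:[75/2,89/2] z:[38,60] -> miss, prune

Summary -> nodes [0, 9, 5, 7, 30, 3, 28, 14, 2, 15, 34, 13, 36, 25, 19, 22, 23, 26, 37, 1, 10]; box-tests=21; leaf-entries=2; first=P6

== RESULT ==
2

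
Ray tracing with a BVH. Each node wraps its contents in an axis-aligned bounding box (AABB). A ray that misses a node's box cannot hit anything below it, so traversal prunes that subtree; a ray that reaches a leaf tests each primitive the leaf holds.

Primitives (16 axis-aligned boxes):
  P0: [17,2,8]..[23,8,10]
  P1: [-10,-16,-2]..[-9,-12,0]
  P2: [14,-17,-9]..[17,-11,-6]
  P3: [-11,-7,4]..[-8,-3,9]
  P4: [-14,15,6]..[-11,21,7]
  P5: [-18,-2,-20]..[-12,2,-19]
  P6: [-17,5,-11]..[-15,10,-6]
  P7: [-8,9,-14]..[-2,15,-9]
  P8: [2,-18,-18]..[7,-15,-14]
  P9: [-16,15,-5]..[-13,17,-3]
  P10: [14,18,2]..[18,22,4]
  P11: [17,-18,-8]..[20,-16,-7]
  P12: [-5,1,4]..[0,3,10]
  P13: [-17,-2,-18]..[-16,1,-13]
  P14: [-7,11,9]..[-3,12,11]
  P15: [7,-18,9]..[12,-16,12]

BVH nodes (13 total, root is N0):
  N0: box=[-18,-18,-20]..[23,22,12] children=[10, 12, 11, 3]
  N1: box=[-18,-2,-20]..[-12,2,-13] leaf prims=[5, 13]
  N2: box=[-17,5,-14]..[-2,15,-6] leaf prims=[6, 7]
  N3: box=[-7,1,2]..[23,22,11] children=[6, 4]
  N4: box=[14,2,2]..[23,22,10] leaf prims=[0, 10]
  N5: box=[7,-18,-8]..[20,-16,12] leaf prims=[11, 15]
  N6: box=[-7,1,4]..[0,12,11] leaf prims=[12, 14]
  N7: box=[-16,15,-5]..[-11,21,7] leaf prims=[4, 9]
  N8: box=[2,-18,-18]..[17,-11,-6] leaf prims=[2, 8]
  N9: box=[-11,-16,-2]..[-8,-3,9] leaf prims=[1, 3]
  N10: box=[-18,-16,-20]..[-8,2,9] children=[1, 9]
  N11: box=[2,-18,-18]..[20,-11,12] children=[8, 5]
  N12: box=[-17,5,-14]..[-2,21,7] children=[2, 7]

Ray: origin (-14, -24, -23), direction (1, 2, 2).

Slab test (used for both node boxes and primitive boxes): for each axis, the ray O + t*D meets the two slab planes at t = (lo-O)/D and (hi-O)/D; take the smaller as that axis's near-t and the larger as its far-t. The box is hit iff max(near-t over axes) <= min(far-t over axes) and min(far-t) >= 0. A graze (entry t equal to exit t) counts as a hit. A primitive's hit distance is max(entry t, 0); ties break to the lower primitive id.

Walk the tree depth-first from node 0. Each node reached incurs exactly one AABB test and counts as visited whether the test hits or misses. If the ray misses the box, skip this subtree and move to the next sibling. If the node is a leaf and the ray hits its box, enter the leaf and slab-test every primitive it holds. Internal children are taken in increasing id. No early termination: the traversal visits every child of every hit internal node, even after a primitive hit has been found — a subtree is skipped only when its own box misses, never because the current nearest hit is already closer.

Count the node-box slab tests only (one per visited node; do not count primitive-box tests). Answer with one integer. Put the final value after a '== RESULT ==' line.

Walk:
N0 x:[-4,37] y:[3,23] z:[3/2,35/2] -> hit [3,35/2], descend [3, 10, 11, 12]
  N3 x:[7,37] y:[25/2,23] z:[25/2,17] -> hit [25/2,17], descend [4, 6]
    N4 x:[28,37] y:[13,23] z:[25/2,33/2] -> miss, prune
    N6 x:[7,14] y:[25/2,18] z:[27/2,17] -> hit [27/2,14] leaf, test {P12@t=27/2, P14(miss)}
  N10 x:[-4,6] y:[4,13] z:[3/2,16] -> hit [4,6], descend [1, 9]
    N1 x:[-4,2] y:[11,13] z:[3/2,5] -> miss, prune
    N9 x:[3,6] y:[4,21/2] z:[21/2,16] -> miss, prune
  N11 x:[16,34] y:[3,13/2] z:[5/2,35/2] -> miss, prune
  N12 x:[-3,12] y:[29/2,45/2] z:[9/2,15] -> miss, prune

order=[0, 3, 4, 6, 10, 1, 9, 11, 12]  |boxes|=9  |leaves|=1  hit=P12

== RESULT ==
9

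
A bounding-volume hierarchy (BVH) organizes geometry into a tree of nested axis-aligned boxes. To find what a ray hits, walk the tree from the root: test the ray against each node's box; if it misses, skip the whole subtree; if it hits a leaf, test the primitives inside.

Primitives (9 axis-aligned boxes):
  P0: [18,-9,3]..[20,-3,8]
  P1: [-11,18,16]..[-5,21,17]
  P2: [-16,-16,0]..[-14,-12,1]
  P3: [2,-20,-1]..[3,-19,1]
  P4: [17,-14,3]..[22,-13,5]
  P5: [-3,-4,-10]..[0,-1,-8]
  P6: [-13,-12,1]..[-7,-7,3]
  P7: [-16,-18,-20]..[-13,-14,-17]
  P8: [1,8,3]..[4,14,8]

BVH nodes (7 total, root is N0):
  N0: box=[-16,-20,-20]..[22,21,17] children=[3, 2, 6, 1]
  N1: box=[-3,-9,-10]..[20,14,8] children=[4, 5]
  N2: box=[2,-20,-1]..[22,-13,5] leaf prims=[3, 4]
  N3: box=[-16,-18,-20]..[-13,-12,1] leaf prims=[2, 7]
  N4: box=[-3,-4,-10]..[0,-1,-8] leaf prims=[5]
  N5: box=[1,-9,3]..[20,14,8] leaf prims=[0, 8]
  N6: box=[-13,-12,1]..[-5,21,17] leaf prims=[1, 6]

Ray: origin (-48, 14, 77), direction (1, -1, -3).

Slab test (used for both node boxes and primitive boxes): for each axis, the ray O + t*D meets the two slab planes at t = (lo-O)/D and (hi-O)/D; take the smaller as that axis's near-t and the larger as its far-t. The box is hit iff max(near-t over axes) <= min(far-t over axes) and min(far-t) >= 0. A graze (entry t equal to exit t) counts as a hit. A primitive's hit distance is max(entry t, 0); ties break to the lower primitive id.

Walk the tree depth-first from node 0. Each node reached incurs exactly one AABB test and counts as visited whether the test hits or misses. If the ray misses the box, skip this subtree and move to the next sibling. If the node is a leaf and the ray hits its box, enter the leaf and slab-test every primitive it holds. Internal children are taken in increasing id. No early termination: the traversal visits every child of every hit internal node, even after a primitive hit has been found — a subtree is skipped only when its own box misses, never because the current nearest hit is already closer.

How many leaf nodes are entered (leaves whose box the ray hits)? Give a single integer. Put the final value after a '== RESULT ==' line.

Walk:
N0 x:[32,70] y:[-7,34] z:[20,97/3] -> hit [32,97/3], descend [1, 2, 3, 6]
  N1 x:[45,68] y:[0,23] z:[23,29] -> miss, prune
  N2 x:[50,70] y:[27,34] z:[24,26] -> miss, prune
  N3 x:[32,35] y:[26,32] z:[76/3,97/3] -> hit [32,32] leaf, test {P2(miss), P7@t=32}
  N6 x:[35,43] y:[-7,26] z:[20,76/3] -> miss, prune

Summary -> nodes [0, 1, 2, 3, 6]; box-tests=5; leaf-entries=1; first=P7

== RESULT ==
1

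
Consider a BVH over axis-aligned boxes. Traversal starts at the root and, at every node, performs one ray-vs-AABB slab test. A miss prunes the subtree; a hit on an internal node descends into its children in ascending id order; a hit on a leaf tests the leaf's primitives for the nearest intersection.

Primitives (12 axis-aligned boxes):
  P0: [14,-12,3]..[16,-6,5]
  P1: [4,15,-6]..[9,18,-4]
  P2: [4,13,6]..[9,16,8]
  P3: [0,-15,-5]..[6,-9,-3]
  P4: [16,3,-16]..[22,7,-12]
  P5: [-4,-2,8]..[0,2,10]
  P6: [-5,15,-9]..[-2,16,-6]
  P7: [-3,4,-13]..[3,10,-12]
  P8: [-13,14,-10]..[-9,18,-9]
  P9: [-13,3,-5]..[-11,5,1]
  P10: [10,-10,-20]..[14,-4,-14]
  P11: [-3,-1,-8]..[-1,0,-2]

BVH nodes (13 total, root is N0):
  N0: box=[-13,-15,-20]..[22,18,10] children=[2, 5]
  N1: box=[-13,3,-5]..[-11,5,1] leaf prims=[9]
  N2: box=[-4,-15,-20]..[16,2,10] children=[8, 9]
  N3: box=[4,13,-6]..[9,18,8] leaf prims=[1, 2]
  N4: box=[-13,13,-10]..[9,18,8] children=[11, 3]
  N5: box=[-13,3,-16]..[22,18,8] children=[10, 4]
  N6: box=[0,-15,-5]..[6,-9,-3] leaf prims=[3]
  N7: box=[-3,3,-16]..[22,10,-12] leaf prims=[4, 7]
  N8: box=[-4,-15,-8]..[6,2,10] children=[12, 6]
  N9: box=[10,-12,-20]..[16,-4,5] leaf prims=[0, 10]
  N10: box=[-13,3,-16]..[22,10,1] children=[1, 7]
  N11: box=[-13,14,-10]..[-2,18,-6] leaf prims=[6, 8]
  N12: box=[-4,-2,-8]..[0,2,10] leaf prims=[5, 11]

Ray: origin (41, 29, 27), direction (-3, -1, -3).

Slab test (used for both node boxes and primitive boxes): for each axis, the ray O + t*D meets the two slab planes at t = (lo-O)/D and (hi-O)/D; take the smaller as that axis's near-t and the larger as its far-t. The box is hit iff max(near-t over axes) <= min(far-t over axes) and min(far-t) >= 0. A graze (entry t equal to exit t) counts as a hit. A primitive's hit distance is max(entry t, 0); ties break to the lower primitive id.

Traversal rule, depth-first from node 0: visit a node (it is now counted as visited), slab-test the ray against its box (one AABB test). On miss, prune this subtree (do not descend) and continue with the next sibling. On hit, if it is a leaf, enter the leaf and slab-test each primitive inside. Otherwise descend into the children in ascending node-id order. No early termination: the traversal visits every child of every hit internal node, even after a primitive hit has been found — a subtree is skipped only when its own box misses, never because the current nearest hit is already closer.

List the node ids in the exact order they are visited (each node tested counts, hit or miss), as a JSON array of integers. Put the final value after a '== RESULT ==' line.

Walk:
N0 x:[19/3,18] y:[11,44] z:[17/3,47/3] -> hit [11,47/3], descend [2, 5]
  N2 x:[25/3,15] y:[27,44] z:[17/3,47/3] -> miss, prune
  N5 x:[19/3,18] y:[11,26] z:[19/3,43/3] -> hit [11,43/3], descend [4, 10]
    N4 x:[32/3,18] y:[11,16] z:[19/3,37/3] -> hit [11,37/3], descend [3, 11]
      N3 x:[32/3,37/3] y:[11,16] z:[19/3,11] -> hit [11,11] leaf, test {P1@t=11, P2(miss)}
      N11 x:[43/3,18] y:[11,15] z:[11,37/3] -> miss, prune
    N10 x:[19/3,18] y:[19,26] z:[26/3,43/3] -> miss, prune

Visited [0, 2, 5, 4, 3, 11, 10]. Tests: 7 box, 1 leaf. Nearest: P1.

== RESULT ==
[0, 2, 5, 4, 3, 11, 10]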